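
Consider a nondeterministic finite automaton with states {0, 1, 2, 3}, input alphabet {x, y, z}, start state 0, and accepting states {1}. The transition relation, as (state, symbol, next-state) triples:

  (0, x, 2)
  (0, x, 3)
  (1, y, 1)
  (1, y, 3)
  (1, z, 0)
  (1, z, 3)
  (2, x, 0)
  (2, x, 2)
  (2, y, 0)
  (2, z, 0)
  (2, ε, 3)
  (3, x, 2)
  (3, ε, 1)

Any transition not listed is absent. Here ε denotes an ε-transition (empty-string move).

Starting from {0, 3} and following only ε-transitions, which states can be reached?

{0, 1, 3}

Begin with {0, 3}.
ε-move 3 → 1; add 1.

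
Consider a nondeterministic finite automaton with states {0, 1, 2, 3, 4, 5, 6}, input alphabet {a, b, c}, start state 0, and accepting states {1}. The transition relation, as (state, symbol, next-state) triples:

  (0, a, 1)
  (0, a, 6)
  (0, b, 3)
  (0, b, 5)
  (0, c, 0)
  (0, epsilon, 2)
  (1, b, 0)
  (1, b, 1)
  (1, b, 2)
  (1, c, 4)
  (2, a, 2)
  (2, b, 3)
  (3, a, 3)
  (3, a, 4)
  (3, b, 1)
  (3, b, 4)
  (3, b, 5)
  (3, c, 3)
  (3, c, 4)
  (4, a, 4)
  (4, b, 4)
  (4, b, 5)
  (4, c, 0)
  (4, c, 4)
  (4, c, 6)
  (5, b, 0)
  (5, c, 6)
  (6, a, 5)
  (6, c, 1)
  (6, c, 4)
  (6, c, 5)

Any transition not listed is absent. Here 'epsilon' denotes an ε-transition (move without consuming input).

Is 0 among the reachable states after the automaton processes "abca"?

Start: ε-closure({0}) = {0, 2}.
Read 'a': 0→{1, 6}, 2→{2}; now {1, 2, 6}.
Read 'b': 1→{0, 1, 2}, 2→{3}, 6→∅; now {0, 1, 2, 3}.
Read 'c': 0→{0}, 1→{4}, 2→∅, 3→{3, 4}; union {0, 3, 4}; ε-closure = {0, 2, 3, 4}.
Read 'a': 0→{1, 6}, 2→{2}, 3→{3, 4}, 4→{4}; now {1, 2, 3, 4, 6}.
State 0 is not in {1, 2, 3, 4, 6}.

No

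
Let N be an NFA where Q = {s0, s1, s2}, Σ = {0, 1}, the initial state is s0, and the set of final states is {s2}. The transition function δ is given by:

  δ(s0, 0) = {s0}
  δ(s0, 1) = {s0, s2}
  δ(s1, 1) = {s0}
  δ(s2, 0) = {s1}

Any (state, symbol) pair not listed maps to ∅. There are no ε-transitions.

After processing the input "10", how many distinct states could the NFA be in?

2

Start in {s0}.
Read '1': {s0} → {s0, s2}.
Read '0': {s0, s2} → {s0, s1}.
That set has 2 states.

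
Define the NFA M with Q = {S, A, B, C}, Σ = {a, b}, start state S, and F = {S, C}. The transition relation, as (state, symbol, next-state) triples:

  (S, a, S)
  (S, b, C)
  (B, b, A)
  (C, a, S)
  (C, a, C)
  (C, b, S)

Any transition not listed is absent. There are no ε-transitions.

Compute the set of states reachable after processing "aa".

{S}

Start in {S}.
Read 'a': S→{S}; now {S}.
Read 'a': S→{S}; now {S}.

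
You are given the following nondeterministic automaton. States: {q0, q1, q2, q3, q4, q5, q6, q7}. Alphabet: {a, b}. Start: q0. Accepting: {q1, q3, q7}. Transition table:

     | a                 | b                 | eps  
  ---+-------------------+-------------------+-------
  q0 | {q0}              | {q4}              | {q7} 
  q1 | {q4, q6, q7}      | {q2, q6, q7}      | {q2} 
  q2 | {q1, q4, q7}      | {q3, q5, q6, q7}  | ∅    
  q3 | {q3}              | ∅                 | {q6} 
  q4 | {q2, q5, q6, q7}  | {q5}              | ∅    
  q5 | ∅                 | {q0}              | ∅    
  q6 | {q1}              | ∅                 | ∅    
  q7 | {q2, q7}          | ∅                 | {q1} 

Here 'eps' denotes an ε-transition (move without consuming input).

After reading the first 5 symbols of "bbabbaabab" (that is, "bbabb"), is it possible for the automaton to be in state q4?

No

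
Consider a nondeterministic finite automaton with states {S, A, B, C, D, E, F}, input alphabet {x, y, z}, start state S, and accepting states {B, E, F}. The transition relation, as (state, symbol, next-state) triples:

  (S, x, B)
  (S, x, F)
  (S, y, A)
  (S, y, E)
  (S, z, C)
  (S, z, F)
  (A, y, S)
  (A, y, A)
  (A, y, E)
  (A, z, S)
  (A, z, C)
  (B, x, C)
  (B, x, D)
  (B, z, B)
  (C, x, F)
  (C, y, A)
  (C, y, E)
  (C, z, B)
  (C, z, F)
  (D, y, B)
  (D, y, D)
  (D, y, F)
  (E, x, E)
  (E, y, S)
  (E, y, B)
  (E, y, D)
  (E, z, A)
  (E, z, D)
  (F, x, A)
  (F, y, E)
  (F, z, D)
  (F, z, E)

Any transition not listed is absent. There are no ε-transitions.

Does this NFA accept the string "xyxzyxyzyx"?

Yes

Start in {S}.
Read 'x': S→{B, F}; now {B, F}.
Read 'y': B→∅, F→{E}; now {E}.
Read 'x': E→{E}; now {E}.
Read 'z': E→{A, D}; now {A, D}.
Read 'y': A→{S, A, E}, D→{B, D, F}; now {S, A, B, D, E, F}.
Read 'x': S→{B, F}, A→∅, B→{C, D}, D→∅, E→{E}, F→{A}; now {A, B, C, D, E, F}.
Read 'y': A→{S, A, E}, B→∅, C→{A, E}, D→{B, D, F}, E→{S, B, D}, F→{E}; now {S, A, B, D, E, F}.
Read 'z': S→{C, F}, A→{S, C}, B→{B}, D→∅, E→{A, D}, F→{D, E}; now {S, A, B, C, D, E, F}.
Read 'y': S→{A, E}, A→{S, A, E}, B→∅, C→{A, E}, D→{B, D, F}, E→{S, B, D}, F→{E}; now {S, A, B, D, E, F}.
Read 'x': S→{B, F}, A→∅, B→{C, D}, D→∅, E→{E}, F→{A}; now {A, B, C, D, E, F}.
The final set {A, B, C, D, E, F} contains the accepting states B, E, F.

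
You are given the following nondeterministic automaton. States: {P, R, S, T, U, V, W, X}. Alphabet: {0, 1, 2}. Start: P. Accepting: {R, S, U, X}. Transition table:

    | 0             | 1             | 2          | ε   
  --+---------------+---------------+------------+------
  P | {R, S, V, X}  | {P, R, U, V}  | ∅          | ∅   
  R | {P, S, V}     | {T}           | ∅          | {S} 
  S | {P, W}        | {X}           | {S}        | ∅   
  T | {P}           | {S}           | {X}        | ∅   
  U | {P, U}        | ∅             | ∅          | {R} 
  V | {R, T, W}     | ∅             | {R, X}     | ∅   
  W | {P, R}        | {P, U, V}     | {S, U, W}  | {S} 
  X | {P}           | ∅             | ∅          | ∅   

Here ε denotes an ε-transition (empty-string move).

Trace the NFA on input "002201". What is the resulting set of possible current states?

{P, R, S, T, U, V, X}

Start in {P}.
Read '0': {P} → {R, S, V, X}.
Read '0': {R, S, V, X} → {P, R, S, T, V, W}.
Read '2': {P, R, S, T, V, W} → {R, S, U, W, X}.
Read '2': {R, S, U, W, X} → {R, S, U, W}.
Read '0': {R, S, U, W} → {P, R, S, U, V, W}.
Read '1': {P, R, S, U, V, W} → {P, R, S, T, U, V, X}.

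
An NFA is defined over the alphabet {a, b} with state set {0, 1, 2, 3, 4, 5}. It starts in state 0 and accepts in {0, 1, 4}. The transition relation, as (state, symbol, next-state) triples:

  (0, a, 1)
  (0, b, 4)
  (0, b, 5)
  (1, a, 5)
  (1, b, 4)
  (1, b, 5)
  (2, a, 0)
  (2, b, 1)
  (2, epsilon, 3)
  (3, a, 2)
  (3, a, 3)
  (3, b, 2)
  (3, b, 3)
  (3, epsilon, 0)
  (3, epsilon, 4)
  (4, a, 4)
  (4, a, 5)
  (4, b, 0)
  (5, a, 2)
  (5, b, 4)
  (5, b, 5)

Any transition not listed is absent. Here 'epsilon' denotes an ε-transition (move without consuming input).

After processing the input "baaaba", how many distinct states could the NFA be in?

Start in {0}.
Read 'b': 0→{4, 5}; now {4, 5}.
Read 'a': 4→{4, 5}, 5→{2}; union {2, 4, 5}; ε-closure = {0, 2, 3, 4, 5}.
Read 'a': 0→{1}, 2→{0}, 3→{2, 3}, 4→{4, 5}, 5→{2}; now {0, 1, 2, 3, 4, 5}.
Read 'a': 0→{1}, 1→{5}, 2→{0}, 3→{2, 3}, 4→{4, 5}, 5→{2}; now {0, 1, 2, 3, 4, 5}.
Read 'b': 0→{4, 5}, 1→{4, 5}, 2→{1}, 3→{2, 3}, 4→{0}, 5→{4, 5}; now {0, 1, 2, 3, 4, 5}.
Read 'a': 0→{1}, 1→{5}, 2→{0}, 3→{2, 3}, 4→{4, 5}, 5→{2}; now {0, 1, 2, 3, 4, 5}.
That set has 6 states.

6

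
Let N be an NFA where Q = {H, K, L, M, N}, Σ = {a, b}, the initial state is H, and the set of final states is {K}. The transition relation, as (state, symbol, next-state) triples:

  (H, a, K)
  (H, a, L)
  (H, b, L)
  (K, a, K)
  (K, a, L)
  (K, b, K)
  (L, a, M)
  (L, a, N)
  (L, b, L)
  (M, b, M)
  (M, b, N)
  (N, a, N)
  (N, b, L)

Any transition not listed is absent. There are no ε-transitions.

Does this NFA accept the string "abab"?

Start in {H}.
Read 'a': H→{K, L}; now {K, L}.
Read 'b': K→{K}, L→{L}; now {K, L}.
Read 'a': K→{K, L}, L→{M, N}; now {K, L, M, N}.
Read 'b': K→{K}, L→{L}, M→{M, N}, N→{L}; now {K, L, M, N}.
The final set {K, L, M, N} contains the accepting state K.

Yes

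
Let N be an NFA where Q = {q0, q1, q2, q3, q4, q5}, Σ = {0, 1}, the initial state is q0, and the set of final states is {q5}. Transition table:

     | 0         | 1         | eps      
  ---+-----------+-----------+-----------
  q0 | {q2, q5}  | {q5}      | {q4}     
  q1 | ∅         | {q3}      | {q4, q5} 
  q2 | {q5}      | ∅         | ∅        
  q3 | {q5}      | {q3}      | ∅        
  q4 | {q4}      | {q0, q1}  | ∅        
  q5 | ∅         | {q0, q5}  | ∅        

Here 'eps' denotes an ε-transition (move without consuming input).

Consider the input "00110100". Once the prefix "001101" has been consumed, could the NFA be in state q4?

Yes

Start: ε-closure({q0}) = {q0, q4}.
Read '0': q0→{q2, q5}, q4→{q4}; now {q2, q4, q5}.
Read '0': q2→{q5}, q4→{q4}, q5→∅; now {q4, q5}.
Read '1': q4→{q0, q1}, q5→{q0, q5}; union {q0, q1, q5}; ε-closure = {q0, q1, q4, q5}.
Read '1': q0→{q5}, q1→{q3}, q4→{q0, q1}, q5→{q0, q5}; union {q0, q1, q3, q5}; ε-closure = {q0, q1, q3, q4, q5}.
Read '0': q0→{q2, q5}, q1→∅, q3→{q5}, q4→{q4}, q5→∅; now {q2, q4, q5}.
Read '1': q2→∅, q4→{q0, q1}, q5→{q0, q5}; union {q0, q1, q5}; ε-closure = {q0, q1, q4, q5}.
State q4 is in {q0, q1, q4, q5}.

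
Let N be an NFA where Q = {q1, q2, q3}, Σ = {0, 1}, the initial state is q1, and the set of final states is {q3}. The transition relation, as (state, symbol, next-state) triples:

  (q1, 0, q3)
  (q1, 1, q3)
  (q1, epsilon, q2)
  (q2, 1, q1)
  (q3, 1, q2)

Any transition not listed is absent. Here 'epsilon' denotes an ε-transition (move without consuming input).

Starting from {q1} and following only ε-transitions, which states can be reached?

{q1, q2}

Begin with {q1}.
ε-move q1 → q2; add q2.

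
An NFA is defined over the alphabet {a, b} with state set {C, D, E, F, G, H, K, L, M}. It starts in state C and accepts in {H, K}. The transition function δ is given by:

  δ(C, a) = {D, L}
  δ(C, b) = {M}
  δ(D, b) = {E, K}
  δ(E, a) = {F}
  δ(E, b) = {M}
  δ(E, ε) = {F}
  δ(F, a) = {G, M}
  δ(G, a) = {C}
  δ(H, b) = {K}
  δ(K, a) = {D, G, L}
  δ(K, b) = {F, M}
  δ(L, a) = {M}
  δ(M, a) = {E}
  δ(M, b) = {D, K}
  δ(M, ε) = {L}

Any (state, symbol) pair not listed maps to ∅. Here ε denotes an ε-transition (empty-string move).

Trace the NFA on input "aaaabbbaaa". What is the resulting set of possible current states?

Start in {C}.
Read 'a': C→{D, L}; now {D, L}.
Read 'a': D→∅, L→{M}; union {M}; ε-closure = {L, M}.
Read 'a': L→{M}, M→{E}; union {E, M}; ε-closure = {E, F, L, M}.
Read 'a': E→{F}, F→{G, M}, L→{M}, M→{E}; union {E, F, G, M}; ε-closure = {E, F, G, L, M}.
Read 'b': E→{M}, F→∅, G→∅, L→∅, M→{D, K}; union {D, K, M}; ε-closure = {D, K, L, M}.
Read 'b': D→{E, K}, K→{F, M}, L→∅, M→{D, K}; union {D, E, F, K, M}; ε-closure = {D, E, F, K, L, M}.
Read 'b': D→{E, K}, E→{M}, F→∅, K→{F, M}, L→∅, M→{D, K}; union {D, E, F, K, M}; ε-closure = {D, E, F, K, L, M}.
Read 'a': D→∅, E→{F}, F→{G, M}, K→{D, G, L}, L→{M}, M→{E}; now {D, E, F, G, L, M}.
Read 'a': D→∅, E→{F}, F→{G, M}, G→{C}, L→{M}, M→{E}; union {C, E, F, G, M}; ε-closure = {C, E, F, G, L, M}.
Read 'a': C→{D, L}, E→{F}, F→{G, M}, G→{C}, L→{M}, M→{E}; now {C, D, E, F, G, L, M}.

{C, D, E, F, G, L, M}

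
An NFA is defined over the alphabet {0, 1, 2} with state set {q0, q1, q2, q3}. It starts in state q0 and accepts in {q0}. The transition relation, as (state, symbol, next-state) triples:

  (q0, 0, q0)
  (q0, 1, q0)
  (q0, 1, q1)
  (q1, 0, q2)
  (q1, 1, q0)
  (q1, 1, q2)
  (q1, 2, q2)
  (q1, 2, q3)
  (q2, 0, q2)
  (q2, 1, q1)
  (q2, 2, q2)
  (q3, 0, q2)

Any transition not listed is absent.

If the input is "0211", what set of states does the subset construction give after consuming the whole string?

Start in {q0}.
Read '0': {q0} → {q0}.
Read '2': {q0} → ∅.
The set is empty and remains empty for the remaining 2 symbols.

∅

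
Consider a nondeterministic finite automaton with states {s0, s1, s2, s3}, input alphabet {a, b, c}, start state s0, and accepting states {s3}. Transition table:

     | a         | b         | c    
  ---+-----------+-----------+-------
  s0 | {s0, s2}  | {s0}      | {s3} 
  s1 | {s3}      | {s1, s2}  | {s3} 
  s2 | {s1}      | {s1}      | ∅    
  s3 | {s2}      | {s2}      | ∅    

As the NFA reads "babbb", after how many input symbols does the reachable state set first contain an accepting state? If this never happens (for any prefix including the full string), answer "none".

none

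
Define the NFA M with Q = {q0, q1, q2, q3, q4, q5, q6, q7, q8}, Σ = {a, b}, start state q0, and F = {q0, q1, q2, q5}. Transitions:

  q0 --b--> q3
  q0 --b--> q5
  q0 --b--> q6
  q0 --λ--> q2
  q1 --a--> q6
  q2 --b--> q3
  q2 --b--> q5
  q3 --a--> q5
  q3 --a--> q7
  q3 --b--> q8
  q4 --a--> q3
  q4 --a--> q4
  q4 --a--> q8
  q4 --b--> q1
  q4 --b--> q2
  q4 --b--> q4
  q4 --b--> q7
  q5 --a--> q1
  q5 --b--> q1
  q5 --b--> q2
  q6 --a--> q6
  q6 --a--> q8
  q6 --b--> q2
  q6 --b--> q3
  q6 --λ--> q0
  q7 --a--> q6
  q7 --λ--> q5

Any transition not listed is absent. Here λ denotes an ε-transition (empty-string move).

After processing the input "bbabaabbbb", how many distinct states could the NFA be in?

Start: ε-closure({q0}) = {q0, q2}.
Read 'b': {q0, q2} → {q0, q2, q3, q5, q6}.
Read 'b': {q0, q2, q3, q5, q6} → {q0, q1, q2, q3, q5, q6, q8}.
Read 'a': {q0, q1, q2, q3, q5, q6, q8} → {q0, q1, q2, q5, q6, q7, q8}.
Read 'b': {q0, q1, q2, q5, q6, q7, q8} → {q0, q1, q2, q3, q5, q6}.
Read 'a': {q0, q1, q2, q3, q5, q6} → {q0, q1, q2, q5, q6, q7, q8}.
Read 'a': {q0, q1, q2, q5, q6, q7, q8} → {q0, q1, q2, q6, q8}.
Read 'b': {q0, q1, q2, q6, q8} → {q0, q2, q3, q5, q6}.
Read 'b': {q0, q2, q3, q5, q6} → {q0, q1, q2, q3, q5, q6, q8}.
Read 'b': {q0, q1, q2, q3, q5, q6, q8} → {q0, q1, q2, q3, q5, q6, q8}.
Read 'b': {q0, q1, q2, q3, q5, q6, q8} → {q0, q1, q2, q3, q5, q6, q8}.
That set has 7 states.

7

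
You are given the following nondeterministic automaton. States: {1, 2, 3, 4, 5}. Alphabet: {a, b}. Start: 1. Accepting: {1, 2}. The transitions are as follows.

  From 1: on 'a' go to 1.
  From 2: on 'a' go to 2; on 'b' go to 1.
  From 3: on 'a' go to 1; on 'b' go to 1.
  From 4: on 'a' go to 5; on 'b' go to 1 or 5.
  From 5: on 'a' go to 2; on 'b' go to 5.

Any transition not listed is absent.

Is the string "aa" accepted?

Start in {1}.
Read 'a': 1→{1}; now {1}.
Read 'a': 1→{1}; now {1}.
The final set {1} contains the accepting state 1.

Yes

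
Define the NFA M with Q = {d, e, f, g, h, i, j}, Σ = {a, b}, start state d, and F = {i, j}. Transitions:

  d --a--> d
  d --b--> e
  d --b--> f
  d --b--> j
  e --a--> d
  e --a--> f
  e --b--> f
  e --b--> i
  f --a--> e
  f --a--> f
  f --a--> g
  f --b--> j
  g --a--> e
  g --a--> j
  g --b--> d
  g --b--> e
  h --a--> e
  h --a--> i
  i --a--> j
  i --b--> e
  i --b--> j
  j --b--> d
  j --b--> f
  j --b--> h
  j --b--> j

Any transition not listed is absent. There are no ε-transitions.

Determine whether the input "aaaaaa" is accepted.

No

Start in {d}.
Read 'a': d→{d}; now {d}.
Read 'a': d→{d}; now {d}.
Read 'a': d→{d}; now {d}.
Read 'a': d→{d}; now {d}.
Read 'a': d→{d}; now {d}.
Read 'a': d→{d}; now {d}.
The final set {d} contains no accepting state.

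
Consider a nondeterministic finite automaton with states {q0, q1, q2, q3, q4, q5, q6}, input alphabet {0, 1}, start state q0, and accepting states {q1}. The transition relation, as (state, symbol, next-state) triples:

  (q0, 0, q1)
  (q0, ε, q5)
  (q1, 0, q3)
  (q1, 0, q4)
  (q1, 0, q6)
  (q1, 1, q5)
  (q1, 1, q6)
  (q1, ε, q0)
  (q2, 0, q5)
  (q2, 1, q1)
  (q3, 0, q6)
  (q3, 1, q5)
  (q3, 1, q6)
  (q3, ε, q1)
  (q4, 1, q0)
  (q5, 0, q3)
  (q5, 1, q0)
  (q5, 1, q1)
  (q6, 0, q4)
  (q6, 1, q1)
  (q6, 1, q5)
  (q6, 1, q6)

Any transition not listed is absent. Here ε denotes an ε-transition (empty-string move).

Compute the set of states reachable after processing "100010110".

Start: ε-closure({q0}) = {q0, q5}.
Read '1': q0→∅, q5→{q0, q1}; union {q0, q1}; ε-closure = {q0, q1, q5}.
Read '0': q0→{q1}, q1→{q3, q4, q6}, q5→{q3}; union {q1, q3, q4, q6}; ε-closure = {q0, q1, q3, q4, q5, q6}.
Read '0': q0→{q1}, q1→{q3, q4, q6}, q3→{q6}, q4→∅, q5→{q3}, q6→{q4}; union {q1, q3, q4, q6}; ε-closure = {q0, q1, q3, q4, q5, q6}.
Read '0': q0→{q1}, q1→{q3, q4, q6}, q3→{q6}, q4→∅, q5→{q3}, q6→{q4}; union {q1, q3, q4, q6}; ε-closure = {q0, q1, q3, q4, q5, q6}.
Read '1': q0→∅, q1→{q5, q6}, q3→{q5, q6}, q4→{q0}, q5→{q0, q1}, q6→{q1, q5, q6}; now {q0, q1, q5, q6}.
Read '0': q0→{q1}, q1→{q3, q4, q6}, q5→{q3}, q6→{q4}; union {q1, q3, q4, q6}; ε-closure = {q0, q1, q3, q4, q5, q6}.
Read '1': q0→∅, q1→{q5, q6}, q3→{q5, q6}, q4→{q0}, q5→{q0, q1}, q6→{q1, q5, q6}; now {q0, q1, q5, q6}.
Read '1': q0→∅, q1→{q5, q6}, q5→{q0, q1}, q6→{q1, q5, q6}; now {q0, q1, q5, q6}.
Read '0': q0→{q1}, q1→{q3, q4, q6}, q5→{q3}, q6→{q4}; union {q1, q3, q4, q6}; ε-closure = {q0, q1, q3, q4, q5, q6}.

{q0, q1, q3, q4, q5, q6}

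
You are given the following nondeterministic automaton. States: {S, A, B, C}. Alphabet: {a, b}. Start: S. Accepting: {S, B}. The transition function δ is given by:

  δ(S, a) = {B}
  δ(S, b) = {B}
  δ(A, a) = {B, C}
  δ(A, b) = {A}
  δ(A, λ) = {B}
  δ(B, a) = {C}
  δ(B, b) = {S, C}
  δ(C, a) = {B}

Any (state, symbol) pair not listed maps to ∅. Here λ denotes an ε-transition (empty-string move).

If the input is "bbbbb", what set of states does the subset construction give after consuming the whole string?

{B}

Start in {S}.
Read 'b': S→{B}; now {B}.
Read 'b': B→{S, C}; now {S, C}.
Read 'b': S→{B}, C→∅; now {B}.
Read 'b': B→{S, C}; now {S, C}.
Read 'b': S→{B}, C→∅; now {B}.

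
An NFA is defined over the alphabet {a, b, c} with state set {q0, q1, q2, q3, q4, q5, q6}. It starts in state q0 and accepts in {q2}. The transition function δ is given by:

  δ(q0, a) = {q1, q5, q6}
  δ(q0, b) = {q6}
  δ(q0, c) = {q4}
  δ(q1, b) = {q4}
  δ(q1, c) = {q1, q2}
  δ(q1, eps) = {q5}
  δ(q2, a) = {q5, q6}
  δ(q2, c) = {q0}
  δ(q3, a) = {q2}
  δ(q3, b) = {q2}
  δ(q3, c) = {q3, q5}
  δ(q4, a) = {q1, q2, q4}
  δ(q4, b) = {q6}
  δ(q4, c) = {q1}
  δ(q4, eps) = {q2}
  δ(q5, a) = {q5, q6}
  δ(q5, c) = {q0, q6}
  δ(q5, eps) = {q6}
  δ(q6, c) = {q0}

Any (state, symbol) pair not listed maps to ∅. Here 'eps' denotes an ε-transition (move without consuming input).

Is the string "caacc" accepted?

Yes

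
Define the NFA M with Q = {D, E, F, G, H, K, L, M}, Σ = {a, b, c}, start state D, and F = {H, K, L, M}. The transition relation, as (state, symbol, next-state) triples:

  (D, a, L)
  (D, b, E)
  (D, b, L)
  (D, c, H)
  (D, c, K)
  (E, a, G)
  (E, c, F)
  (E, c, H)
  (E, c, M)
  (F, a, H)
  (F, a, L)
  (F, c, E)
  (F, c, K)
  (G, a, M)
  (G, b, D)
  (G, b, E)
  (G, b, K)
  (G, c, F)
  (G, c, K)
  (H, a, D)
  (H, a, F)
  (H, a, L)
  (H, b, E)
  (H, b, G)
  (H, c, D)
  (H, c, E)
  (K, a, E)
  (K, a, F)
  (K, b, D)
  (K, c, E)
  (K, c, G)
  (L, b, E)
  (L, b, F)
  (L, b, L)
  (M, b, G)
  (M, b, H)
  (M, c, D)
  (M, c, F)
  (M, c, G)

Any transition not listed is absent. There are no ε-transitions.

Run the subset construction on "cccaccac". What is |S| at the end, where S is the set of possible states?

7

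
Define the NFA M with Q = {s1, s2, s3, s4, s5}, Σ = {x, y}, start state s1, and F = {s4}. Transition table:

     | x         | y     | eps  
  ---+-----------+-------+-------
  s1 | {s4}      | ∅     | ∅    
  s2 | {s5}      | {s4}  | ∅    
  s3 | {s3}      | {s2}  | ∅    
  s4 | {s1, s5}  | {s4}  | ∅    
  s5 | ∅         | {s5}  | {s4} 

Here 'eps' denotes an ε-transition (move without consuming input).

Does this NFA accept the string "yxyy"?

No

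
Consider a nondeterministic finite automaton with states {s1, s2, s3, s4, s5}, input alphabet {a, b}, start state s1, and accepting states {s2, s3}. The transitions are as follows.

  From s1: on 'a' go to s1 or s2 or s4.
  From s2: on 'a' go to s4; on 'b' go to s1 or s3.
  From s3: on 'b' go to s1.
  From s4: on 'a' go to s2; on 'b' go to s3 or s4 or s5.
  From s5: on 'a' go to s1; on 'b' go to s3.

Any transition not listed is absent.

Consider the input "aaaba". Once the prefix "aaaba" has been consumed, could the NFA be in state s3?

No

Start in {s1}.
Read 'a': {s1} → {s1, s2, s4}.
Read 'a': {s1, s2, s4} → {s1, s2, s4}.
Read 'a': {s1, s2, s4} → {s1, s2, s4}.
Read 'b': {s1, s2, s4} → {s1, s3, s4, s5}.
Read 'a': {s1, s3, s4, s5} → {s1, s2, s4}.
State s3 is not in {s1, s2, s4}.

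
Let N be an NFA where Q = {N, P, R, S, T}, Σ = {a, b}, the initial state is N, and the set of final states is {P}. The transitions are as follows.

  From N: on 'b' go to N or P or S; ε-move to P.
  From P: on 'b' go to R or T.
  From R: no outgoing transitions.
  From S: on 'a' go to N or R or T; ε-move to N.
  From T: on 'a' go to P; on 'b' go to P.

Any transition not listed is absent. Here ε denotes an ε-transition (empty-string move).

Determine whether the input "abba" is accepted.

Start: ε-closure({N}) = {N, P}.
Read 'a': N→∅, P→∅; now ∅.
The set is empty and remains empty for the remaining 3 symbols.
The final set ∅ contains no accepting state.

No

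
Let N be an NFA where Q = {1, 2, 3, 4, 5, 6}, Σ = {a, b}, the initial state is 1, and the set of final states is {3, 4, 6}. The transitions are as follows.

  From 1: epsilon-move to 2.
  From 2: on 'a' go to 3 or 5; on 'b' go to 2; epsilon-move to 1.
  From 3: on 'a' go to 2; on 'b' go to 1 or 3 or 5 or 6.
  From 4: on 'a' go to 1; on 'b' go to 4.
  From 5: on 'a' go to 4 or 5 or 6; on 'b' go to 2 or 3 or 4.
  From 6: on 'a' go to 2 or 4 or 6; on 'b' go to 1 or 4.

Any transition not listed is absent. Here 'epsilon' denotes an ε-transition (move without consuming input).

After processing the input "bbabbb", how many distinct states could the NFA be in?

Start: ε-closure({1}) = {1, 2}.
Read 'b': {1, 2} → {1, 2}.
Read 'b': {1, 2} → {1, 2}.
Read 'a': {1, 2} → {3, 5}.
Read 'b': {3, 5} → {1, 2, 3, 4, 5, 6}.
Read 'b': {1, 2, 3, 4, 5, 6} → {1, 2, 3, 4, 5, 6}.
Read 'b': {1, 2, 3, 4, 5, 6} → {1, 2, 3, 4, 5, 6}.
That set has 6 states.

6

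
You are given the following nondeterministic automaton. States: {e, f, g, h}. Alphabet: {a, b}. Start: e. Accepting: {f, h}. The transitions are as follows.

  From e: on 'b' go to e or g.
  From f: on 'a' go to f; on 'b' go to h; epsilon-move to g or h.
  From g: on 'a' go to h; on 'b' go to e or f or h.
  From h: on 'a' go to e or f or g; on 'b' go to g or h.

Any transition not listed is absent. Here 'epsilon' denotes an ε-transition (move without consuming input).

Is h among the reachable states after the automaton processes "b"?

Start in {e}.
Read 'b': e→{e, g}; now {e, g}.
State h is not in {e, g}.

No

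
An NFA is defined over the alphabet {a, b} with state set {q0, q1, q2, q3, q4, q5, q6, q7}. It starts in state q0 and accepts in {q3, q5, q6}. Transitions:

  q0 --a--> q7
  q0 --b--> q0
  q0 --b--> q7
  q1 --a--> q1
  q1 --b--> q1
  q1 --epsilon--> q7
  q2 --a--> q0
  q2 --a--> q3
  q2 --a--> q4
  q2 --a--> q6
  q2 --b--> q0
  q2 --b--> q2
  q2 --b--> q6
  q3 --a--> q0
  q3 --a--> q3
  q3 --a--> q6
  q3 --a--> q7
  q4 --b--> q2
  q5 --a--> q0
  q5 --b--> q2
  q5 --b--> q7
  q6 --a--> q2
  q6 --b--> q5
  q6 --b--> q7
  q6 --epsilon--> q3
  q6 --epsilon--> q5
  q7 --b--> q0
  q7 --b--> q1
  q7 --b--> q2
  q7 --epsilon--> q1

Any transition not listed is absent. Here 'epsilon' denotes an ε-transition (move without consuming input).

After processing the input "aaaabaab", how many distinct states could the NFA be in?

7

Start in {q0}.
Read 'a': q0→{q7}; union {q7}; ε-closure = {q1, q7}.
Read 'a': q1→{q1}, q7→∅; union {q1}; ε-closure = {q1, q7}.
Read 'a': q1→{q1}, q7→∅; union {q1}; ε-closure = {q1, q7}.
Read 'a': q1→{q1}, q7→∅; union {q1}; ε-closure = {q1, q7}.
Read 'b': q1→{q1}, q7→{q0, q1, q2}; union {q0, q1, q2}; ε-closure = {q0, q1, q2, q7}.
Read 'a': q0→{q7}, q1→{q1}, q2→{q0, q3, q4, q6}, q7→∅; union {q0, q1, q3, q4, q6, q7}; ε-closure = {q0, q1, q3, q4, q5, q6, q7}.
Read 'a': q0→{q7}, q1→{q1}, q3→{q0, q3, q6, q7}, q4→∅, q5→{q0}, q6→{q2}, q7→∅; union {q0, q1, q2, q3, q6, q7}; ε-closure = {q0, q1, q2, q3, q5, q6, q7}.
Read 'b': q0→{q0, q7}, q1→{q1}, q2→{q0, q2, q6}, q3→∅, q5→{q2, q7}, q6→{q5, q7}, q7→{q0, q1, q2}; union {q0, q1, q2, q5, q6, q7}; ε-closure = {q0, q1, q2, q3, q5, q6, q7}.
That set has 7 states.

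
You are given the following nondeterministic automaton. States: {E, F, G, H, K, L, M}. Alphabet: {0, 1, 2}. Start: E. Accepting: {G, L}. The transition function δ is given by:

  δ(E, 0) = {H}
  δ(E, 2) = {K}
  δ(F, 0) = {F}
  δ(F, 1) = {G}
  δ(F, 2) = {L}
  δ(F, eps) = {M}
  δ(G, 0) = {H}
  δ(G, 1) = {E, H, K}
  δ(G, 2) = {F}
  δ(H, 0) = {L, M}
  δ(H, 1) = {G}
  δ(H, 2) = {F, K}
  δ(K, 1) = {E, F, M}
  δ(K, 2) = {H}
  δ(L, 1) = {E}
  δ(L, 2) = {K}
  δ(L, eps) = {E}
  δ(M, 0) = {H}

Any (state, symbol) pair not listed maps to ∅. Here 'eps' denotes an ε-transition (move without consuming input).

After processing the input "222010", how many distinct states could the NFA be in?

Start in {E}.
Read '2': E→{K}; now {K}.
Read '2': K→{H}; now {H}.
Read '2': H→{F, K}; union {F, K}; ε-closure = {F, K, M}.
Read '0': F→{F}, K→∅, M→{H}; union {F, H}; ε-closure = {F, H, M}.
Read '1': F→{G}, H→{G}, M→∅; now {G}.
Read '0': G→{H}; now {H}.
That set has 1 state.

1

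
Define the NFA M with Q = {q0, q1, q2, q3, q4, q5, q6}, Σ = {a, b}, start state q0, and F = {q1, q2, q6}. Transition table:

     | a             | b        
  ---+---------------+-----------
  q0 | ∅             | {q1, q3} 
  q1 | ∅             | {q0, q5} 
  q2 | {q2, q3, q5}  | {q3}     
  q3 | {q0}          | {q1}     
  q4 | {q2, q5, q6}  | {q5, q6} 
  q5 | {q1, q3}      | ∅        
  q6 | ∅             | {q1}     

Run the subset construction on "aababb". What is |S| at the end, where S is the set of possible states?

Start in {q0}.
Read 'a': {q0} → ∅.
The set is empty and remains empty for the remaining 5 symbols.
That set has 0 states.

0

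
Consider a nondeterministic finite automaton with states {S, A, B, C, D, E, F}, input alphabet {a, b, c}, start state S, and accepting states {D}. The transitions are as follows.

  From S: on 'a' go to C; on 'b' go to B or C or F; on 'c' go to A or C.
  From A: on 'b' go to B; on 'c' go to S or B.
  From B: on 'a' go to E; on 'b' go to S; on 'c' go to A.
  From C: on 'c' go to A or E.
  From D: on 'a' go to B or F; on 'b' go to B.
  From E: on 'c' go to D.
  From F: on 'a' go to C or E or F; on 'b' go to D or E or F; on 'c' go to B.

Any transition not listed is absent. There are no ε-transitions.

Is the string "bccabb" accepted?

Start in {S}.
Read 'b': {S} → {B, C, F}.
Read 'c': {B, C, F} → {A, B, E}.
Read 'c': {A, B, E} → {S, A, B, D}.
Read 'a': {S, A, B, D} → {B, C, E, F}.
Read 'b': {B, C, E, F} → {S, D, E, F}.
Read 'b': {S, D, E, F} → {B, C, D, E, F}.
The final set {B, C, D, E, F} contains the accepting state D.

Yes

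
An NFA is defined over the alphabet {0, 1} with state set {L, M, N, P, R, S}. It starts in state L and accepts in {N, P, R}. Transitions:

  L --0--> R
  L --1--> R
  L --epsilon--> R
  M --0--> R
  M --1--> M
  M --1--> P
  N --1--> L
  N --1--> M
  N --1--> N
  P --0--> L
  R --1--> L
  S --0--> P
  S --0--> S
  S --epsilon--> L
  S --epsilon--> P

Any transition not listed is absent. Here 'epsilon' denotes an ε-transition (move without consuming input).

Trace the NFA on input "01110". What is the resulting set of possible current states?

Start: ε-closure({L}) = {L, R}.
Read '0': {L, R} → {R}.
Read '1': {R} → {L, R}.
Read '1': {L, R} → {L, R}.
Read '1': {L, R} → {L, R}.
Read '0': {L, R} → {R}.

{R}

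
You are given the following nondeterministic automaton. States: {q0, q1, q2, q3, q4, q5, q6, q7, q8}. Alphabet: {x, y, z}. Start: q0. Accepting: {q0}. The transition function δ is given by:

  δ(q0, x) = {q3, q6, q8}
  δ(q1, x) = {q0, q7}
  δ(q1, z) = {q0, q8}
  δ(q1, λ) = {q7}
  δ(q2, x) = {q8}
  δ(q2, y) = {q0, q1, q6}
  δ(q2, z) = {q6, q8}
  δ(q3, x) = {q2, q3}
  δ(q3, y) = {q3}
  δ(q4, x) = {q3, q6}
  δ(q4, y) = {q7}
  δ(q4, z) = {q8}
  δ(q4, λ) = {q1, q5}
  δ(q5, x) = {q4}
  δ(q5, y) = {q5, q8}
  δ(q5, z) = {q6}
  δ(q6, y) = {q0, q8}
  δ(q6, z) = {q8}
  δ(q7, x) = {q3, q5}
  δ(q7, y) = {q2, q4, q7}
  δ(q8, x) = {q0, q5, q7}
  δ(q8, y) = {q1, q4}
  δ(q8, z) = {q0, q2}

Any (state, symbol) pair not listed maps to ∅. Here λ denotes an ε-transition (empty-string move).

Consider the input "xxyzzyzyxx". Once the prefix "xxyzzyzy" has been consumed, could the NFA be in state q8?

Yes

Start in {q0}.
Read 'x': {q0} → {q3, q6, q8}.
Read 'x': {q3, q6, q8} → {q0, q2, q3, q5, q7}.
Read 'y': {q0, q2, q3, q5, q7} → {q0, q1, q2, q3, q4, q5, q6, q7, q8}.
Read 'z': {q0, q1, q2, q3, q4, q5, q6, q7, q8} → {q0, q2, q6, q8}.
Read 'z': {q0, q2, q6, q8} → {q0, q2, q6, q8}.
Read 'y': {q0, q2, q6, q8} → {q0, q1, q4, q5, q6, q7, q8}.
Read 'z': {q0, q1, q4, q5, q6, q7, q8} → {q0, q2, q6, q8}.
Read 'y': {q0, q2, q6, q8} → {q0, q1, q4, q5, q6, q7, q8}.
State q8 is in {q0, q1, q4, q5, q6, q7, q8}.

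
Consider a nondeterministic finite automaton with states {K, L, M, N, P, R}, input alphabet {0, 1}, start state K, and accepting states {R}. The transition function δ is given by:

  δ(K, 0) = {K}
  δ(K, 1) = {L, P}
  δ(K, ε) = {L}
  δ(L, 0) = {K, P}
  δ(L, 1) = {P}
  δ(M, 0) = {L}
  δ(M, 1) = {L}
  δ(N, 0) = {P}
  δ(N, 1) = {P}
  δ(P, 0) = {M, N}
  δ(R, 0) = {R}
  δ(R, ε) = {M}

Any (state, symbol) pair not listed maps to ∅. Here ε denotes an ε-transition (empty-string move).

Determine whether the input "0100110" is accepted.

Start: ε-closure({K}) = {K, L}.
Read '0': K→{K}, L→{K, P}; union {K, P}; ε-closure = {K, L, P}.
Read '1': K→{L, P}, L→{P}, P→∅; now {L, P}.
Read '0': L→{K, P}, P→{M, N}; union {K, M, N, P}; ε-closure = {K, L, M, N, P}.
Read '0': K→{K}, L→{K, P}, M→{L}, N→{P}, P→{M, N}; now {K, L, M, N, P}.
Read '1': K→{L, P}, L→{P}, M→{L}, N→{P}, P→∅; now {L, P}.
Read '1': L→{P}, P→∅; now {P}.
Read '0': P→{M, N}; now {M, N}.
The final set {M, N} contains no accepting state.

No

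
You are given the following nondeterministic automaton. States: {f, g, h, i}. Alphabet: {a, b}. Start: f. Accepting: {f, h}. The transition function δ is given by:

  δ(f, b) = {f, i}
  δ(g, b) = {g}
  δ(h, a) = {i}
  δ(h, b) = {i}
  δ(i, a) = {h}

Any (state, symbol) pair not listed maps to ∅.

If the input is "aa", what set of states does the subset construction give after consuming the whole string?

∅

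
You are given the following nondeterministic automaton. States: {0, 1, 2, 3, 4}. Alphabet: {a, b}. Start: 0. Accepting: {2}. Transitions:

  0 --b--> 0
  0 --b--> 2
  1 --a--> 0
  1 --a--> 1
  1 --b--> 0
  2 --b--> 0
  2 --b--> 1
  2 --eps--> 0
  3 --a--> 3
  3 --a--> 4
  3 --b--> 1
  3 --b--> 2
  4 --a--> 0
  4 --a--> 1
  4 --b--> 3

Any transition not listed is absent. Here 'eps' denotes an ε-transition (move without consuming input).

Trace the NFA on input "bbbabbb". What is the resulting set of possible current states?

Start in {0}.
Read 'b': {0} → {0, 2}.
Read 'b': {0, 2} → {0, 1, 2}.
Read 'b': {0, 1, 2} → {0, 1, 2}.
Read 'a': {0, 1, 2} → {0, 1}.
Read 'b': {0, 1} → {0, 2}.
Read 'b': {0, 2} → {0, 1, 2}.
Read 'b': {0, 1, 2} → {0, 1, 2}.

{0, 1, 2}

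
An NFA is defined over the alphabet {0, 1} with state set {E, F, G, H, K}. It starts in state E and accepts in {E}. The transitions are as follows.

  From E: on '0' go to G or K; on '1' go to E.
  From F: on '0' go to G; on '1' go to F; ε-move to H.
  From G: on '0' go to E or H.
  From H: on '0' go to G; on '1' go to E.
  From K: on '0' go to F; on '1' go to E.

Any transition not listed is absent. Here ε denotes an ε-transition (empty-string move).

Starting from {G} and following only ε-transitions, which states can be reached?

{G}

Begin with {G}.
No ε-moves leave this set, so the closure equals the set itself.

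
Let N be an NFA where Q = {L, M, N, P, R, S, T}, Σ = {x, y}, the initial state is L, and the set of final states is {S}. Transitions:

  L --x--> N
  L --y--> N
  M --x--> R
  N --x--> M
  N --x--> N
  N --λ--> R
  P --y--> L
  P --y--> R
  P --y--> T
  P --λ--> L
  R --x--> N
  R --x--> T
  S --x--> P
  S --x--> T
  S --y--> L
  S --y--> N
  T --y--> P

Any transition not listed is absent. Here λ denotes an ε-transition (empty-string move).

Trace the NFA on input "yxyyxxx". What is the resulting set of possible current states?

{M, N, R, T}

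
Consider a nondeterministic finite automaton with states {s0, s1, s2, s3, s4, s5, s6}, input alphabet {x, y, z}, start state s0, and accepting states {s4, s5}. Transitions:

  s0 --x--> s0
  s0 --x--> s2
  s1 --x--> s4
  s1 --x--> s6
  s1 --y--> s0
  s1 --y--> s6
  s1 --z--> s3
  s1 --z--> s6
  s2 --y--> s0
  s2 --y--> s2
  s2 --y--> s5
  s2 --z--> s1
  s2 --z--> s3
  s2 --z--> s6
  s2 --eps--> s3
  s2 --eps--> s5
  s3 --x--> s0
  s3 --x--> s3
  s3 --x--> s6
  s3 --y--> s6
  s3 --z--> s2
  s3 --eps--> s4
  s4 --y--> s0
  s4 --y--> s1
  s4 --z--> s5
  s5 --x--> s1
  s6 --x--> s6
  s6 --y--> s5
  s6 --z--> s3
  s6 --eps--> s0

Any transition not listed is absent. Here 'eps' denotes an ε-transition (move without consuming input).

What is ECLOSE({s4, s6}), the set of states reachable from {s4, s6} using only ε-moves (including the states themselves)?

{s0, s4, s6}

Begin with {s4, s6}.
ε-move s6 → s0; add s0.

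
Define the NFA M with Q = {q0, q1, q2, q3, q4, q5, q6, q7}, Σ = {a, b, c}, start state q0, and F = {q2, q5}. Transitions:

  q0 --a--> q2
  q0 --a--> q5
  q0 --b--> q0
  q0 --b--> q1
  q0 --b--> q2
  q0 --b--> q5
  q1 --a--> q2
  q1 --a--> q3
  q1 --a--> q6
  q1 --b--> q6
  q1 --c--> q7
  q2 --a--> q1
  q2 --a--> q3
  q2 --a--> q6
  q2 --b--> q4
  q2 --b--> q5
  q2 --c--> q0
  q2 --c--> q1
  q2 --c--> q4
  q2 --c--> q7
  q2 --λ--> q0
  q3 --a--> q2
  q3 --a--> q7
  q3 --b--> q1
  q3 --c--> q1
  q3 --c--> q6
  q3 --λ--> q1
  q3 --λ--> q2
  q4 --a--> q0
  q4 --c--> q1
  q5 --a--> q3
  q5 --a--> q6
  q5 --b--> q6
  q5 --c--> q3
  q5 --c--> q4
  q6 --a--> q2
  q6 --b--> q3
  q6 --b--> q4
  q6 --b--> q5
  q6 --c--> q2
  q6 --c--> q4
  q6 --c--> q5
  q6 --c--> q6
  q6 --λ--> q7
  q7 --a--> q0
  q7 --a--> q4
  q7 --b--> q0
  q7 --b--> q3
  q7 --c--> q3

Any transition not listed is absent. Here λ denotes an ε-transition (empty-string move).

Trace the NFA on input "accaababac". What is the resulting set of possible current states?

{q0, q1, q2, q3, q4, q5, q6, q7}

Start in {q0}.
Read 'a': q0→{q2, q5}; union {q2, q5}; ε-closure = {q0, q2, q5}.
Read 'c': q0→∅, q2→{q0, q1, q4, q7}, q5→{q3, q4}; union {q0, q1, q3, q4, q7}; ε-closure = {q0, q1, q2, q3, q4, q7}.
Read 'c': q0→∅, q1→{q7}, q2→{q0, q1, q4, q7}, q3→{q1, q6}, q4→{q1}, q7→{q3}; union {q0, q1, q3, q4, q6, q7}; ε-closure = {q0, q1, q2, q3, q4, q6, q7}.
Read 'a': q0→{q2, q5}, q1→{q2, q3, q6}, q2→{q1, q3, q6}, q3→{q2, q7}, q4→{q0}, q6→{q2}, q7→{q0, q4}; now {q0, q1, q2, q3, q4, q5, q6, q7}.
Read 'a': q0→{q2, q5}, q1→{q2, q3, q6}, q2→{q1, q3, q6}, q3→{q2, q7}, q4→{q0}, q5→{q3, q6}, q6→{q2}, q7→{q0, q4}; now {q0, q1, q2, q3, q4, q5, q6, q7}.
Read 'b': q0→{q0, q1, q2, q5}, q1→{q6}, q2→{q4, q5}, q3→{q1}, q4→∅, q5→{q6}, q6→{q3, q4, q5}, q7→{q0, q3}; union {q0, q1, q2, q3, q4, q5, q6}; ε-closure = {q0, q1, q2, q3, q4, q5, q6, q7}.
Read 'a': q0→{q2, q5}, q1→{q2, q3, q6}, q2→{q1, q3, q6}, q3→{q2, q7}, q4→{q0}, q5→{q3, q6}, q6→{q2}, q7→{q0, q4}; now {q0, q1, q2, q3, q4, q5, q6, q7}.
Read 'b': q0→{q0, q1, q2, q5}, q1→{q6}, q2→{q4, q5}, q3→{q1}, q4→∅, q5→{q6}, q6→{q3, q4, q5}, q7→{q0, q3}; union {q0, q1, q2, q3, q4, q5, q6}; ε-closure = {q0, q1, q2, q3, q4, q5, q6, q7}.
Read 'a': q0→{q2, q5}, q1→{q2, q3, q6}, q2→{q1, q3, q6}, q3→{q2, q7}, q4→{q0}, q5→{q3, q6}, q6→{q2}, q7→{q0, q4}; now {q0, q1, q2, q3, q4, q5, q6, q7}.
Read 'c': q0→∅, q1→{q7}, q2→{q0, q1, q4, q7}, q3→{q1, q6}, q4→{q1}, q5→{q3, q4}, q6→{q2, q4, q5, q6}, q7→{q3}; now {q0, q1, q2, q3, q4, q5, q6, q7}.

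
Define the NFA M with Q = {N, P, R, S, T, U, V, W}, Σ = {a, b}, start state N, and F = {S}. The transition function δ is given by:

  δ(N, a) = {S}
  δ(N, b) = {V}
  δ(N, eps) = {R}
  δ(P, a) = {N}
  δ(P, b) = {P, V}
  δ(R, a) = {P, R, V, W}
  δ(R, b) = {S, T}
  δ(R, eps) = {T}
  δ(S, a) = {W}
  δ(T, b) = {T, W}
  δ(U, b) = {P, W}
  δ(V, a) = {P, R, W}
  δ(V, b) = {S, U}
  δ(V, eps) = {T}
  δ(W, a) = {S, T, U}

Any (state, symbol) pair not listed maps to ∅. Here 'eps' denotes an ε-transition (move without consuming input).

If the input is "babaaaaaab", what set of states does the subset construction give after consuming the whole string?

Start: ε-closure({N}) = {N, R, T}.
Read 'b': {N, R, T} → {S, T, V, W}.
Read 'a': {S, T, V, W} → {P, R, S, T, U, W}.
Read 'b': {P, R, S, T, U, W} → {P, S, T, V, W}.
Read 'a': {P, S, T, V, W} → {N, P, R, S, T, U, W}.
Read 'a': {N, P, R, S, T, U, W} → {N, P, R, S, T, U, V, W}.
Read 'a': {N, P, R, S, T, U, V, W} → {N, P, R, S, T, U, V, W}.
Read 'a': {N, P, R, S, T, U, V, W} → {N, P, R, S, T, U, V, W}.
Read 'a': {N, P, R, S, T, U, V, W} → {N, P, R, S, T, U, V, W}.
Read 'a': {N, P, R, S, T, U, V, W} → {N, P, R, S, T, U, V, W}.
Read 'b': {N, P, R, S, T, U, V, W} → {P, S, T, U, V, W}.

{P, S, T, U, V, W}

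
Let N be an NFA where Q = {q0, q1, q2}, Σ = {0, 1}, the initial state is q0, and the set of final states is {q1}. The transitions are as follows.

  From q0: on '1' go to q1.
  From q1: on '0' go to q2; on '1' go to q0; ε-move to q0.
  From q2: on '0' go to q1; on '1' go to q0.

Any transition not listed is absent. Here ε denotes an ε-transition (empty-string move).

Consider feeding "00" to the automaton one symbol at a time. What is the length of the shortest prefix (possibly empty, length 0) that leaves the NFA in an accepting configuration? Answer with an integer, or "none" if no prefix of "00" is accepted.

Start in {q0}.
Read '0': {q0} → ∅.
The set is empty and remains empty for the remaining 1 symbol.
No reachable set along the way intersects F.

none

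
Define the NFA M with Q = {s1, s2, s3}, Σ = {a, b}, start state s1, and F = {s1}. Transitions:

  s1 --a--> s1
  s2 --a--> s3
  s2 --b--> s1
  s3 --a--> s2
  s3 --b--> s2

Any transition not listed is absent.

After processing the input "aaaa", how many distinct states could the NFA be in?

Start in {s1}.
Read 'a': s1→{s1}; now {s1}.
Read 'a': s1→{s1}; now {s1}.
Read 'a': s1→{s1}; now {s1}.
Read 'a': s1→{s1}; now {s1}.
That set has 1 state.

1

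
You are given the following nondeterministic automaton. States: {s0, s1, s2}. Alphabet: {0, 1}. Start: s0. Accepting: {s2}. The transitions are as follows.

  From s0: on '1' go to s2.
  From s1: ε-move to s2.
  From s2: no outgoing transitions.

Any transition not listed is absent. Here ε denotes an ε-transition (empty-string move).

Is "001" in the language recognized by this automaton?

No

Start in {s0}.
Read '0': s0→∅; now ∅.
The set is empty and remains empty for the remaining 2 symbols.
The final set ∅ contains no accepting state.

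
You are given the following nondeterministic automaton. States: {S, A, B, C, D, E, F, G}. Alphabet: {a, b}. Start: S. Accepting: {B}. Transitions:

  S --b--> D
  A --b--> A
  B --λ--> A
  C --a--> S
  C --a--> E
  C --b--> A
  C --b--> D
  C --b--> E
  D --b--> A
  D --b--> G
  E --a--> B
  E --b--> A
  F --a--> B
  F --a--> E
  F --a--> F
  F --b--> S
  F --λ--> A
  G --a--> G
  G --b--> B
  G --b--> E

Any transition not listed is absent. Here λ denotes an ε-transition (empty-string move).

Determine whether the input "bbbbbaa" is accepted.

No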